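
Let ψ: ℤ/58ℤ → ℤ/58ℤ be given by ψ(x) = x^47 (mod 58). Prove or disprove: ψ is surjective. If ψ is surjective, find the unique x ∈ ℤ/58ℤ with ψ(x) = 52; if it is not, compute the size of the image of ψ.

16

Computing x^47 mod 58 for each x (by repeated squaring, reducing mod 58 at every step), the values ψ(0), ψ(1), …, ψ(57) are: 0, 1, 26, 47, 38, 51, 4, 45, 2, 5, 50, 15, 46, 35, 10, 19, 52, 41, 14, 37, 24, 27, 42, 25, 36, 49, 40, 3, 28, 29, 30, 55, 18, 9, 22, 33, 16, 31, 34, 21, 44, 17, 6, 39, 48, 23, 12, 43, 8, 53, 56, 13, 54, 7, 20, 11, 32, 57.
Every element of ℤ/58ℤ appears exactly once in this list, so ψ is a bijection, and in particular surjective.
Since ψ is surjective, we read off the preimage of 52 from the same table: ψ(16) = 52, so ψ⁻¹(52) = 16.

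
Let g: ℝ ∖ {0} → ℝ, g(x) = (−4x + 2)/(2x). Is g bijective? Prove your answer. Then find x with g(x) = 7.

1/9

If g(x) = −2, cross-multiplying gives 2(−4x + 2) = −4(2x), which simplifies to 4 = 0 — false.  So −2 has no preimage and g is not surjective.
Thus g is not bijective.
Solving g(x) = 7: cross-multiplying gives −4x + 2 = 7(2x), which rearranges to −18x = −2, so x = 1/9.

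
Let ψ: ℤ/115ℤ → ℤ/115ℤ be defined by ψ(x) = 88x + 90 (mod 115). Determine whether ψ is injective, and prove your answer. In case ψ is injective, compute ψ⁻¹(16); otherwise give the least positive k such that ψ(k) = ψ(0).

7

Suppose ψ(u) = ψ(v) in ℤ/115ℤ. Then 88u + 90 ≡ 88v + 90 (mod 115), so 88(u − v) ≡ 0 (mod 115).
Since gcd(88, 115) = 1, 88 is invertible modulo 115, therefore u − v ≡ 0 (mod 115), i.e. u = v.
Therefore ψ is injective.
We now compute 88⁻¹ mod 115 explicitly. Euclid's algorithm: 115 = 1·88 + 27, 88 = 3·27 + 7, 27 = 3·7 + 6, 7 = 1·6 + 1; back-substituting gives 1 = 17·88 − 13·115, so 88⁻¹ ≡ 17 (mod 115).
Since ψ is injective, we compute ψ⁻¹(16): solve 88x + 90 ≡ 16 (mod 115), i.e. 88x ≡ 41 (mod 115).
Multiplying by 88⁻¹ = 17 gives x ≡ 17·41 = 697 = 6·115 + 7 ≡ 7 (mod 115).
Check: ψ(7) = 88·7 + 90 = 706 = 6·115 + 16 ≡ 16 (mod 115).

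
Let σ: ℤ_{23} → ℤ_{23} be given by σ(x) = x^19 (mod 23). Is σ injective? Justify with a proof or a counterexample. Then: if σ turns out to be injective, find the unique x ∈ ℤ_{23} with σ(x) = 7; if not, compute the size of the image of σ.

5

Since 23 is prime, the nonzero elements of ℤ_{23} form a cyclic group of order 22.
As gcd(19, 22) = 1, raising to the 19th power is a bijection on this group: if x_1^19 ≡ x_2^19 then (x_1x_2^{−1})^19 = 1, and the only element of order dividing gcd(19, 22) = 1 is 1, so x_1 = x_2.
With σ(0) = 0 this makes σ injective on all of ℤ_{23}, hence bijective (finite equal-size domain and codomain). In particular σ is injective.
Since σ is injective, we find the preimage of 7. The inverse of x ↦ x^19 on (ℤ_{23})^× is x ↦ x^7, because 19·7 = 133 = 6·22 + 1 ≡ 1 (mod 22) and x^{22} = 1 for x ≠ 0 (Fermat). So σ⁻¹(7) = 7^7 mod 23.
Repeated squaring mod 23: 7^1 ≡ 7, 7^2 ≡ 7² = 49 ≡ 3, 7^4 ≡ 3² = 9. Since 7 = 4 + 2 + 1, 7^7 ≡ 9·3·7: 9·3 = 27 ≡ 4, then 4·7 = 28 ≡ 5. So 7^7 ≡ 5 (mod 23).
Hence σ⁻¹(7) = 5.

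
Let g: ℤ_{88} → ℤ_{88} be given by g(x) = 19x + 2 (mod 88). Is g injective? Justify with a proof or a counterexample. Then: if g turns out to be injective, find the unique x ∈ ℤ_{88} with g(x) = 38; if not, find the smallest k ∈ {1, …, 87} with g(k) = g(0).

Recall: g is injective if g(u) = g(v) implies u = v.
If g(u) = g(v), then 19u ≡ 19v (mod 88). Because gcd(19, 88) = 1, we may cancel 19 to get u ≡ v (mod 88).
Therefore g is injective.
We now compute 19⁻¹ mod 88 explicitly. Euclid's algorithm: 88 = 4·19 + 12, 19 = 1·12 + 7, 12 = 1·7 + 5, 7 = 1·5 + 2, 5 = 2·2 + 1; back-substituting gives 1 = 51·19 − 11·88, so 19⁻¹ ≡ 51 (mod 88).
Since g is injective, we compute g⁻¹(38): solve 19x + 2 ≡ 38 (mod 88), i.e. 19x ≡ 36 (mod 88).
Multiplying by 19⁻¹ = 51 gives x ≡ 51·36 = 1836 = 20·88 + 76 ≡ 76 (mod 88).
Check: g(76) = 19·76 + 2 = 1446 = 16·88 + 38 ≡ 38 (mod 88).

76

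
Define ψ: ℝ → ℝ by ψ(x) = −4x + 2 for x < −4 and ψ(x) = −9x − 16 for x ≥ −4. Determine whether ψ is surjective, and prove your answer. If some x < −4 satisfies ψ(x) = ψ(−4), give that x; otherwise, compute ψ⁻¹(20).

-9/2

Both pieces are strictly decreasing (slopes −4 and −9), so each is injective on its own interval.
The left piece maps (−∞, −4) onto (18, ∞); the right piece maps [−4, ∞) onto (−∞, 20].
The union (18, ∞) ∪ (−∞, 20] covers ℝ, so ψ is surjective.
For the follow-up: the images overlap, so an x < −4 with ψ(x) = ψ(−4) exists. ψ(−4) = 20; solving −4x + 2 = 20 for x < −4 gives x = (20 − 2)/(−4) = −9/2.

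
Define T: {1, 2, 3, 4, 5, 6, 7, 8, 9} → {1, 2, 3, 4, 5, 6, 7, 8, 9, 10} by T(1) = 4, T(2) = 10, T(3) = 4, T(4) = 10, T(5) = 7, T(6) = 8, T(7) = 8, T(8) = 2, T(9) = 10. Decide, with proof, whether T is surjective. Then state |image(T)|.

No element maps to 1, so T is not surjective.
The image of T is {2, 4, 7, 8, 10}, which has 5 elements.

5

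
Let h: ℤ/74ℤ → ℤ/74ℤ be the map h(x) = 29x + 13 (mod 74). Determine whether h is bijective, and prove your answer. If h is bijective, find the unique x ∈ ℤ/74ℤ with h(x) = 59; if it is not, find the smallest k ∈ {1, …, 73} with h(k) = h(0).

22

Recall that h is injective when h(s) = h(t) forces s = t.
If h(s) = h(t), then 29s ≡ 29t (mod 74). Because gcd(29, 74) = 1, we may cancel 29 to get s ≡ t (mod 74).
We now compute 29⁻¹ mod 74 explicitly. Euclid's algorithm: 74 = 2·29 + 16, 29 = 1·16 + 13, 16 = 1·13 + 3, 13 = 4·3 + 1; back-substituting gives 1 = 23·29 − 9·74, so 29⁻¹ ≡ 23 (mod 74).
For any y ∈ ℤ/74ℤ, x = 23(y − 13) mod 74 satisfies h(x) = 29·23(y − 13) + 13 ≡ y (since 29·23 ≡ 1 mod 74). So every y has a preimage.
Thus h is bijective.
Since h is bijective, we find h⁻¹(59): we need 29x ≡ 59 − 13 ≡ 46 (mod 74). Using 29⁻¹ = 23: x ≡ 23·46 = 1058 = 14·74 + 22, so x = 22.
Check: h(22) = 29·22 + 13 = 651 = 8·74 + 59 ≡ 59 (mod 74).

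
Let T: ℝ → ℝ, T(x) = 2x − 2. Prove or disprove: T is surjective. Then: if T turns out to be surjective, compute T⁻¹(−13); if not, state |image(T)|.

-11/2

For any y ∈ ℝ, x = (y + 2)/2 satisfies T(x) = y.
Thus T is surjective.
Since T is surjective, we compute T⁻¹(−13) = (−13 + 2)/2 = −11/2.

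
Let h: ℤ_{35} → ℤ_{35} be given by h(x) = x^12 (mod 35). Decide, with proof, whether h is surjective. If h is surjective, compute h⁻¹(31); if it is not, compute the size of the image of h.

4

h(1) = 1^12 = 1.
h(2): Repeated squaring mod 35: 2^1 ≡ 2, 2^2 ≡ 2² = 4, 2^4 ≡ 4² = 16, 2^8 ≡ 16² = 256 ≡ 11. Since 12 = 8 + 4, 2^12 ≡ 11·16: 11·16 = 176 ≡ 1. So 2^12 ≡ 1 (mod 35).
So h(1) = h(2) = 1 while 1 ≠ 2, so h is not injective.
A non-injective map from the 35-element set ℤ_{35} to itself takes at most 34 distinct values, so it cannot be surjective. Hence h is not surjective.
Since h is not surjective, we determine |image(h)|. Computing x^12 mod 35 for each x (by repeated squaring, reducing mod 35 at every step), the values h(0), h(1), …, h(34) are: 0, 1, 1, 1, 1, 15, 1, 21, 1, 1, 15, 1, 1, 1, 21, 15, 1, 1, 1, 1, 15, 21, 1, 1, 1, 15, 1, 1, 21, 1, 15, 1, 1, 1, 1.
The distinct values are {0, 1, 15, 21}; there are 4 of them.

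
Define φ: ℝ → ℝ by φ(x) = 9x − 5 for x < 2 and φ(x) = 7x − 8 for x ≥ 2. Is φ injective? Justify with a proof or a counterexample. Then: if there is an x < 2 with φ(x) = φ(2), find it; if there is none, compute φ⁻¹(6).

Both pieces are strictly increasing (slopes 9 and 7), so each is injective on its own interval.
The left piece maps (−∞, 2) onto (−∞, 13); the right piece maps [2, ∞) onto [6, ∞).
These images overlap. In particular φ(2) = 6 (right piece), and solving 9x − 5 = 6 on the left piece gives x = 11/9 < 2.
So φ(11/9) = φ(2) with 11/9 ≠ 2, and φ is not injective. This x = 11/9 is the requested value below 2.

11/9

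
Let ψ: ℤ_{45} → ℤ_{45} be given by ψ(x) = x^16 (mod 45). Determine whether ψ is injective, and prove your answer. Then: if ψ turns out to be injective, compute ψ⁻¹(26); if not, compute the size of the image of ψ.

8

ψ(3): Repeated squaring mod 45: 3^1 ≡ 3, 3^2 ≡ 3² = 9, 3^4 ≡ 9² = 81 ≡ 36, 3^8 ≡ 36² = 1296 ≡ 36, 3^16 ≡ 36² = 1296 ≡ 36. So 3^16 ≡ 36 (mod 45).
ψ(6): Repeated squaring mod 45: 6^1 ≡ 6, 6^2 ≡ 6² = 36, 6^4 ≡ 36² = 1296 ≡ 36, 6^8 ≡ 36² = 1296 ≡ 36, 6^16 ≡ 36² = 1296 ≡ 36. So 6^16 ≡ 36 (mod 45).
So ψ(3) = ψ(6) = 36 while 3 ≠ 6, therefore ψ is not injective.
Since ψ is not injective, we determine |image(ψ)|. Computing x^16 mod 45 for each x (by repeated squaring, reducing mod 45 at every step), the values ψ(0), ψ(1), …, ψ(44) are: 0, 1, 16, 36, 31, 40, 36, 16, 1, 36, 10, 16, 36, 31, 31, 0, 16, 1, 36, 1, 25, 36, 31, 31, 36, 25, 1, 36, 1, 16, 0, 31, 31, 36, 16, 10, 36, 1, 16, 36, 40, 31, 36, 16, 1.
The distinct values are {0, 1, 10, 16, 25, 31, 36, 40}; there are 8 of them.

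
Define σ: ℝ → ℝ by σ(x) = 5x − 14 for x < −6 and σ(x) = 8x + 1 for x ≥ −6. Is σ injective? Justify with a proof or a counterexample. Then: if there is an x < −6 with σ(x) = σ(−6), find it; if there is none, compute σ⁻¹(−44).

Both pieces are strictly increasing (slopes 5 and 8), so each is injective on its own interval.
The left piece maps (−∞, −6) onto (−∞, −44); the right piece maps [−6, ∞) onto [−47, ∞).
These images overlap. In particular σ(−6) = −47 (right piece), and solving 5x − 14 = −47 on the left piece gives x = −33/5 < −6.
So σ(−33/5) = σ(−6) with −33/5 ≠ −6, and σ is not injective. This x = −33/5 is the requested value below −6.

-33/5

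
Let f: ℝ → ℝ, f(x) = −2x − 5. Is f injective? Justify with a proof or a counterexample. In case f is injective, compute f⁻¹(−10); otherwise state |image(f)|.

Suppose f(x_1) = f(x_2). Then −2x_1 − 5 = −2x_2 − 5, hence −2x_1 = −2x_2, therefore x_1 = x_2.
Therefore f is injective.
Since f is injective, we compute f⁻¹(−10) = (−10 + 5)/(−2) = 5/2.

5/2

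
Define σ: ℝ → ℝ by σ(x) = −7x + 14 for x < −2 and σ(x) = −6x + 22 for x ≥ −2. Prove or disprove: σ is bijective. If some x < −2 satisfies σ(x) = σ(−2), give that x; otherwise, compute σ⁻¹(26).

Both pieces are strictly decreasing (slopes −7 and −6), so each is injective on its own interval.
The left piece maps (−∞, −2) onto (28, ∞); the right piece maps [−2, ∞) onto (−∞, 34].
These images overlap. In particular σ(−2) = 34 (right piece), and solving −7x + 14 = 34 on the left piece gives x = −20/7 < −2.
So σ(−20/7) = σ(−2) with −20/7 ≠ −2, and σ is not injective, hence not bijective. This x = −20/7 is the requested value below −2.

-20/7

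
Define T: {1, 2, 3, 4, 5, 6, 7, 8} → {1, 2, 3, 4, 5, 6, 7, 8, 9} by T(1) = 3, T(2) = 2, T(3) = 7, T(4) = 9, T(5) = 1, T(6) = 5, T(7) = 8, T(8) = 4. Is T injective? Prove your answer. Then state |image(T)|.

The values T(1), …, T(8) are 3, 2, 7, 9, 1, 5, 8, 4 — all distinct.
So T(u) = T(v) only when u = v, and T is injective.
The image of T is {1, 2, 3, 4, 5, 7, 8, 9}, which has 8 elements.

8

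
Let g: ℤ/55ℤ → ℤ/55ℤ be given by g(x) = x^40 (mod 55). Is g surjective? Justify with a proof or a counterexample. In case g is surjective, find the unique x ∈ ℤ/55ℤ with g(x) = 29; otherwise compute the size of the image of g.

g(1) = 1^40 = 1.
g(2): Repeated squaring mod 55: 2^1 ≡ 2, 2^2 ≡ 2² = 4, 2^4 ≡ 4² = 16, 2^8 ≡ 16² = 256 ≡ 36, 2^16 ≡ 36² = 1296 ≡ 31, 2^32 ≡ 31² = 961 ≡ 26. Since 40 = 32 + 8, 2^40 ≡ 26·36: 26·36 = 936 ≡ 1. So 2^40 ≡ 1 (mod 55).
So g(1) = g(2) = 1 while 1 ≠ 2, therefore g is not injective.
A non-injective map from the 55-element set ℤ/55ℤ to itself takes at most 54 distinct values, so it cannot be surjective. Hence g is not surjective.
Since g is not surjective, we determine |image(g)|. Computing x^40 mod 55 for each x (by repeated squaring, reducing mod 55 at every step), the values g(0), g(1), …, g(54) are: 0, 1, 1, 1, 1, 45, 1, 1, 1, 1, 45, 11, 1, 1, 1, 45, 1, 1, 1, 1, 45, 1, 11, 1, 1, 45, 1, 1, 1, 1, 45, 1, 1, 11, 1, 45, 1, 1, 1, 1, 45, 1, 1, 1, 11, 45, 1, 1, 1, 1, 45, 1, 1, 1, 1.
The distinct values are {0, 1, 11, 45}; there are 4 of them.

4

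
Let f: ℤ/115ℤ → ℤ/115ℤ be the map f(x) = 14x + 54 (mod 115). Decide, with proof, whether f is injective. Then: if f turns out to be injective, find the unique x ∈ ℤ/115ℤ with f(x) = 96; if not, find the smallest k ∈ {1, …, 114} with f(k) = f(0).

Suppose f(a) = f(b) in ℤ/115ℤ. Then 14a + 54 ≡ 14b + 54 (mod 115), hence 14(a − b) ≡ 0 (mod 115).
Since gcd(14, 115) = 1, 14 is invertible modulo 115, so a − b ≡ 0 (mod 115), i.e. a = b.
Hence f is injective.
We now compute 14⁻¹ mod 115 explicitly. Euclid's algorithm: 115 = 8·14 + 3, 14 = 4·3 + 2, 3 = 1·2 + 1; back-substituting gives 1 = 74·14 − 9·115, so 14⁻¹ ≡ 74 (mod 115).
Since f is injective, we find f⁻¹(96): we need 14x ≡ 96 − 54 ≡ 42 (mod 115). Using 14⁻¹ = 74: x ≡ 74·42 = 3108 = 27·115 + 3, so x = 3.
Check: f(3) = 14·3 + 54 = 96 ≡ 96 (mod 115).

3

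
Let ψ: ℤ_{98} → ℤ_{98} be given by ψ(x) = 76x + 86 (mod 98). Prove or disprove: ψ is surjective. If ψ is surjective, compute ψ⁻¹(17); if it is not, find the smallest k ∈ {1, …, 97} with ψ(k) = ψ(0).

By definition, surjectivity means every element of the codomain has a preimage under ψ.
Since gcd(76, 98) = 2, we have 76x ≡ 0 (mod 2) for all x, so ψ(x) ≡ 0 (mod 2).
But 1 ≢ 0 (mod 2), so 1 ∈ ℤ_{98} has no preimage. Hence ψ is not surjective.
Since ψ is not surjective, we find the least positive k with ψ(k) = ψ(0): this means 76k ≡ 0 (mod 98), i.e. 98 ∣ 76k. Since gcd(76, 98) = 2, dividing through by 2 this holds exactly when 49 ∣ 38k, and as gcd(38, 49) = 1, exactly when 49 ∣ k.
The smallest positive such k is 49.

49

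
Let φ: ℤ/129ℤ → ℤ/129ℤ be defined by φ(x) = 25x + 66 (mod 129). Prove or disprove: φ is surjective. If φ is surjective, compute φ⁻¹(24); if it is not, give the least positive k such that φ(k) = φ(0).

117

Since gcd(25, 129) = 1, 25 is invertible modulo 129. Euclid's algorithm: 129 = 5·25 + 4, 25 = 6·4 + 1; back-substituting gives 1 = 31·25 − 6·129, so 25⁻¹ ≡ 31 (mod 129).
For any y ∈ ℤ/129ℤ, x = 31(y − 66) mod 129 satisfies φ(x) = 25·31(y − 66) + 66 ≡ y (since 25·31 ≡ 1 mod 129). So every y has a preimage.
Therefore φ is surjective.
Since φ is surjective, we compute φ⁻¹(24): solve 25x + 66 ≡ 24 (mod 129), i.e. 25x ≡ 87 (mod 129).
Multiplying by 25⁻¹ = 31 gives x ≡ 31·87 = 2697 = 20·129 + 117 ≡ 117 (mod 129).
Check: φ(117) = 25·117 + 66 = 2991 = 23·129 + 24 ≡ 24 (mod 129).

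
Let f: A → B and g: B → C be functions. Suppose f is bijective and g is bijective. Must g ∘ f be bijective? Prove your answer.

Injectivity: if g(f(a)) = g(f(b)) then f(a) = f(b) (g injective) so a = b (f injective).
Surjectivity: for c ∈ C pick b with g(b) = c, then a with f(a) = b; then (g ∘ f)(a) = c.
Therefore g ∘ f is bijective.

bijective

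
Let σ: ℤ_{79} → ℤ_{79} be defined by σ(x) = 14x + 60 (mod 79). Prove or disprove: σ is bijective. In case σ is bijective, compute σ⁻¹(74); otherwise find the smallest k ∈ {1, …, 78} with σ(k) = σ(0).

Suppose σ(x_1) = σ(x_2) in ℤ_{79}. Then 14x_1 + 60 ≡ 14x_2 + 60 (mod 79), hence 14(x_1 − x_2) ≡ 0 (mod 79).
Since gcd(14, 79) = 1, 14 is invertible modulo 79, so x_1 − x_2 ≡ 0 (mod 79), i.e. x_1 = x_2.
We now compute 14⁻¹ mod 79 explicitly. Euclid's algorithm: 79 = 5·14 + 9, 14 = 1·9 + 5, 9 = 1·5 + 4, 5 = 1·4 + 1; back-substituting gives 1 = 17·14 − 3·79, so 14⁻¹ ≡ 17 (mod 79).
For any y ∈ ℤ_{79}, x = 17(y − 60) mod 79 satisfies σ(x) = 14·17(y − 60) + 60 ≡ y (since 14·17 ≡ 1 mod 79). So every y has a preimage.
So σ is bijective.
Since σ is bijective, we compute σ⁻¹(74): solve 14x + 60 ≡ 74 (mod 79), i.e. 14x ≡ 14 (mod 79).
Multiplying by 14⁻¹ = 17 gives x ≡ 17·14 = 238 = 3·79 + 1 ≡ 1 (mod 79).
Check: σ(1) = 14·1 + 60 = 74 ≡ 74 (mod 79).

1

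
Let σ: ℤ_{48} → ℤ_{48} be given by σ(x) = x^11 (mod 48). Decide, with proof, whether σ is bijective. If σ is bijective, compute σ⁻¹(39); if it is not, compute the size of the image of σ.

σ(0) = 0^11 = 0.
σ(6): Repeated squaring mod 48: 6^1 ≡ 6, 6^2 ≡ 6² = 36, 6^4 ≡ 36² = 1296 ≡ 0, 6^8 ≡ 0² = 0. Since 11 = 8 + 2 + 1, 6^11 ≡ 0·36·6: 0·36 = 0, then 0·6 = 0. So 6^11 ≡ 0 (mod 48).
So σ(0) = σ(6) = 0 while 0 ≠ 6, therefore σ is not injective, hence not bijective.
Since σ is not bijective, we determine |image(σ)|. Computing x^11 mod 48 for each x (by repeated squaring, reducing mod 48 at every step), the values σ(0), σ(1), …, σ(47) are: 0, 1, 32, 27, 16, 29, 0, 7, 32, 9, 16, 35, 0, 37, 32, 15, 16, 17, 0, 43, 32, 45, 16, 23, 0, 25, 32, 3, 16, 5, 0, 31, 32, 33, 16, 11, 0, 13, 32, 39, 16, 41, 0, 19, 32, 21, 16, 47.
The distinct values are {0, 1, 3, 5, 7, 9, 11, 13, 15, 16, 17, 19, 21, 23, 25, 27, 29, 31, 32, 33, 35, 37, 39, 41, 43, 45, 47}; there are 27 of them.

27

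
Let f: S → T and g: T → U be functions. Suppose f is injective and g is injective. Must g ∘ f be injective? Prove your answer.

Suppose (g ∘ f)(s) = (g ∘ f)(t), i.e. g(f(s)) = g(f(t)).
Since g is injective, f(s) = f(t). Since f is injective, s = t. Therefore g ∘ f is injective.

injective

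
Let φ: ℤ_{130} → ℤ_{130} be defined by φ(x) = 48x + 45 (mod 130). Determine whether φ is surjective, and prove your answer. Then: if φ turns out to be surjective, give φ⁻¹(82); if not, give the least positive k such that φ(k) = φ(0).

65

Since gcd(48, 130) = 2, we have 48x ≡ 0 (mod 2) for all x, so φ(x) ≡ 1 (mod 2).
But 0 ≢ 1 (mod 2), so 0 ∈ ℤ_{130} has no preimage. Hence φ is not surjective.
Since φ is not surjective, we find the least positive k with φ(k) = φ(0): this means 48k ≡ 0 (mod 130), i.e. 130 ∣ 48k. Since gcd(48, 130) = 2, dividing through by 2 this holds exactly when 65 ∣ 24k, and as gcd(24, 65) = 1, exactly when 65 ∣ k.
The smallest positive such k is 65.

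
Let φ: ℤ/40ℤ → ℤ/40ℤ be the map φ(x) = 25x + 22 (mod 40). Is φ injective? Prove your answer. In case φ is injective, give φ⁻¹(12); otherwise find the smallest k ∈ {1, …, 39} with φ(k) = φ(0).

We have gcd(25, 40) = 5 > 1. Taking u = 0 and v = 8: φ(0) = 22 and φ(8) = 25·8 + 22 = 222 ≡ 22 (mod 40).
So φ(0) = φ(8) while 0 ≠ 8, hence φ is not injective.
Since φ is not injective, we find the least positive k with φ(k) = φ(0): this means 25k ≡ 0 (mod 40), i.e. 40 ∣ 25k. Since gcd(25, 40) = 5, dividing through by 5 this holds exactly when 8 ∣ 5k, and as gcd(5, 8) = 1, exactly when 8 ∣ k.
The smallest positive such k is 8.

8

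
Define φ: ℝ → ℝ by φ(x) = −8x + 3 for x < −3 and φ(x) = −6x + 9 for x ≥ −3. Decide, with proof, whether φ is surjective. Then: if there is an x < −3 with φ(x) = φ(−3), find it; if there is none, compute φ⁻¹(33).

Both pieces are strictly decreasing (slopes −8 and −6), so each is injective on its own interval.
The left piece maps (−∞, −3) onto (27, ∞); the right piece maps [−3, ∞) onto (−∞, 27].
These images together cover ℝ, so φ is surjective.
Because the two images are disjoint, no x < −3 has φ(x) = φ(−3), so we compute φ⁻¹(33): 33 lies in (27, ∞), so solve −8x + 3 = 33: x = (33 − 3)/(−8) = −15/4.

-15/4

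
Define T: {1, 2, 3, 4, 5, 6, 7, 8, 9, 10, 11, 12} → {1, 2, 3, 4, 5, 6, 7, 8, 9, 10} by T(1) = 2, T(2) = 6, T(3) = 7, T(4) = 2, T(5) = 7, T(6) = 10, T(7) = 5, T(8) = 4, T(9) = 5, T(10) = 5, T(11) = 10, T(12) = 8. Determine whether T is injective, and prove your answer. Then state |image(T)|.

T(1) = 2 = T(4) with 1 ≠ 4, so T is not injective.
The image of T is {2, 4, 5, 6, 7, 8, 10}, which has 7 elements.

7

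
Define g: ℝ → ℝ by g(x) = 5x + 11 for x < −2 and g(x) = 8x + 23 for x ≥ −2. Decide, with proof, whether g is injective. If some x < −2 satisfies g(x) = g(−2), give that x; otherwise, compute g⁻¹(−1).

Both pieces are strictly increasing (slopes 5 and 8), so each is injective on its own interval.
The left piece maps (−∞, −2) onto (−∞, 1); the right piece maps [−2, ∞) onto [7, ∞).
These images are disjoint, so no value is attained by both pieces. Therefore g is injective.
Because the two images are disjoint, no x < −2 has g(x) = g(−2), so we compute g⁻¹(−1): −1 lies in (−∞, 1), so solve 5x + 11 = −1: x = (−1 − 11)/5 = −12/5.

-12/5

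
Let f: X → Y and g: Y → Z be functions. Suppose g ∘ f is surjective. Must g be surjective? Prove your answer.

Let c ∈ Z. Since g ∘ f is surjective, some a ∈ X has g(f(a)) = c. Then b = f(a) ∈ Y satisfies g(b) = c. So g is surjective.

surjective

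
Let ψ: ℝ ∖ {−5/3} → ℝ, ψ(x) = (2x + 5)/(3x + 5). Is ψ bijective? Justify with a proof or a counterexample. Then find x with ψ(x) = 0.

If ψ(x) = 2/3, cross-multiplying gives 3(2x + 5) = 2(3x + 5), which simplifies to 15 = 10 — false.  So 2/3 has no preimage and ψ is not surjective.
Thus ψ is not bijective.
Solving ψ(x) = 0: cross-multiplying gives 2x + 5 = 0(3x + 5), which rearranges to 2x = −5, so x = −5/2.

-5/2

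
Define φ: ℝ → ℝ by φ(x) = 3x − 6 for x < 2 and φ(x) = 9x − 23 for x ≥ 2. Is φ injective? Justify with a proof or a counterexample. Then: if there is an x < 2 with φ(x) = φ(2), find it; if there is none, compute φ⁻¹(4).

1/3

Both pieces are strictly increasing (slopes 3 and 9), so each is injective on its own interval.
The left piece maps (−∞, 2) onto (−∞, 0); the right piece maps [2, ∞) onto [−5, ∞).
These images overlap. In particular φ(2) = −5 (right piece), and solving 3x − 6 = −5 on the left piece gives x = 1/3 < 2.
So φ(1/3) = φ(2) with 1/3 ≠ 2, and φ is not injective. This x = 1/3 is the requested value below 2.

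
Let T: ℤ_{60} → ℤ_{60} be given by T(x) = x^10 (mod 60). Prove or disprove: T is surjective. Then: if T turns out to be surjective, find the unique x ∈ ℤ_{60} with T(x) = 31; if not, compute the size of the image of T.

T(2): Repeated squaring mod 60: 2^1 ≡ 2, 2^2 ≡ 2² = 4, 2^4 ≡ 4² = 16, 2^8 ≡ 16² = 256 ≡ 16. Since 10 = 8 + 2, 2^10 ≡ 16·4: 16·4 = 64 ≡ 4. So 2^10 ≡ 4 (mod 60).
T(8): Repeated squaring mod 60: 8^1 ≡ 8, 8^2 ≡ 8² = 64 ≡ 4, 8^4 ≡ 4² = 16, 8^8 ≡ 16² = 256 ≡ 16. Since 10 = 8 + 2, 8^10 ≡ 16·4: 16·4 = 64 ≡ 4. So 8^10 ≡ 4 (mod 60).
So T(2) = T(8) = 4 while 2 ≠ 8, therefore T is not injective.
A non-injective map from the 60-element set ℤ_{60} to itself takes at most 59 distinct values, so it cannot be surjective. Therefore T is not surjective.
Since T is not surjective, we determine |image(T)|. Computing x^10 mod 60 for each x (by repeated squaring, reducing mod 60 at every step), the values T(0), T(1), …, T(59) are: 0, 1, 4, 9, 16, 25, 36, 49, 4, 21, 40, 1, 24, 49, 16, 45, 16, 49, 24, 1, 40, 21, 4, 49, 36, 25, 16, 9, 4, 1, 0, 1, 4, 9, 16, 25, 36, 49, 4, 21, 40, 1, 24, 49, 16, 45, 16, 49, 24, 1, 40, 21, 4, 49, 36, 25, 16, 9, 4, 1.
The distinct values are {0, 1, 4, 9, 16, 21, 24, 25, 36, 40, 45, 49}; there are 12 of them.

12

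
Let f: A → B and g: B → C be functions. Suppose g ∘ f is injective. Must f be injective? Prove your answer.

Suppose f(a) = f(b). Applying g: (g ∘ f)(a) = (g ∘ f)(b). Since g ∘ f is injective, a = b. Hence f is injective.

injective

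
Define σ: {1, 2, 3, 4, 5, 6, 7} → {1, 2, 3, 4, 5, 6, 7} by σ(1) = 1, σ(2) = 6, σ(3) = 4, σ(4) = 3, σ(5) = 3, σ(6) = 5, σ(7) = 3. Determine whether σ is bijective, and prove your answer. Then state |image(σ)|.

σ(4) = 3 = σ(5) with 4 ≠ 5, so σ is not injective, hence not bijective.
The image of σ is {1, 3, 4, 5, 6}, which has 5 elements.

5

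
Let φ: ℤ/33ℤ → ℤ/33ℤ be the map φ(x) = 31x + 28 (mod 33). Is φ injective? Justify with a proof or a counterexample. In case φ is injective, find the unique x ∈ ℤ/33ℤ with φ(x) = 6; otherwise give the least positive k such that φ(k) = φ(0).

If φ(a) = φ(b), then 31a ≡ 31b (mod 33). Because gcd(31, 33) = 1, we may cancel 31 to get a ≡ b (mod 33).
Therefore φ is injective.
We now compute 31⁻¹ mod 33 explicitly. Euclid's algorithm: 33 = 1·31 + 2, 31 = 15·2 + 1; back-substituting gives 1 = 16·31 − 15·33, so 31⁻¹ ≡ 16 (mod 33).
Since φ is injective, we compute φ⁻¹(6): solve 31x + 28 ≡ 6 (mod 33), i.e. 31x ≡ 11 (mod 33).
Multiplying by 31⁻¹ = 16 gives x ≡ 16·11 = 176 = 5·33 + 11 ≡ 11 (mod 33).
Check: φ(11) = 31·11 + 28 = 369 = 11·33 + 6 ≡ 6 (mod 33).

11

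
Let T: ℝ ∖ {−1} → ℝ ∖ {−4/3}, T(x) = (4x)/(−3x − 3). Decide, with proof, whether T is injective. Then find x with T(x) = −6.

-9/7

Suppose T(x_1) = T(x_2). Cross-multiplying: (4x_1)(−3x_2 − 3) = (4x_2)(−3x_1 − 3).
Expanding both sides and cancelling the symmetric terms leaves −12·(x_1 − x_2) = 0. Since −12 ≠ 0, x_1 = x_2. Therefore T is injective.
Solving T(x) = −6: cross-multiplying gives 4x = −6(−3x − 3), which rearranges to −14x = 18, so x = −9/7.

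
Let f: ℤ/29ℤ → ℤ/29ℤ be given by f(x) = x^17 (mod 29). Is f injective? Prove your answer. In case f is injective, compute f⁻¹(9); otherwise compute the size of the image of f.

5

Since 29 is prime, the nonzero elements of ℤ/29ℤ form a cyclic group of order 28.
As gcd(17, 28) = 1, raising to the 17th power is a bijection on this group: if u^17 ≡ v^17 then (uv^{−1})^17 = 1, and the only element of order dividing gcd(17, 28) = 1 is 1, so u = v.
With f(0) = 0 this makes f injective on all of ℤ/29ℤ, hence bijective (finite equal-size domain and codomain). In particular f is injective.
Since f is injective, we find the preimage of 9. The inverse of x ↦ x^17 on (ℤ/29ℤ)^× is x ↦ x^5, because 17·5 = 85 = 3·28 + 1 ≡ 1 (mod 28) and x^{28} = 1 for x ≠ 0 (Fermat). So f⁻¹(9) = 9^5 mod 29.
Repeated squaring mod 29: 9^1 ≡ 9, 9^2 ≡ 9² = 81 ≡ 23, 9^4 ≡ 23² = 529 ≡ 7. Since 5 = 4 + 1, 9^5 ≡ 7·9: 7·9 = 63 ≡ 5. So 9^5 ≡ 5 (mod 29).
Hence f⁻¹(9) = 5.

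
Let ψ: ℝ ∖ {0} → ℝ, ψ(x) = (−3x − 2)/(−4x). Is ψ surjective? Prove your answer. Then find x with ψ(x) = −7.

If ψ(x) = 3/4, cross-multiplying gives −4(−3x − 2) = −3(−4x), which simplifies to 8 = 0 — false.  So 3/4 has no preimage and ψ is not surjective.
Solving ψ(x) = −7: cross-multiplying gives −3x − 2 = −7(−4x), which rearranges to −31x = 2, so x = −2/31.

-2/31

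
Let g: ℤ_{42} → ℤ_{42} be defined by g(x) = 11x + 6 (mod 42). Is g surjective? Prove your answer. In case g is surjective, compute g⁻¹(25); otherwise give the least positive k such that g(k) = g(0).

17

By definition, surjectivity means every element of the codomain has a preimage under g.
Since gcd(11, 42) = 1, 11 is invertible modulo 42. Euclid's algorithm: 42 = 3·11 + 9, 11 = 1·9 + 2, 9 = 4·2 + 1; back-substituting gives 1 = 23·11 − 6·42, so 11⁻¹ ≡ 23 (mod 42).
Then y ↦ 23(y − 6) is a two-sided inverse to g, so every y ∈ ℤ_{42} has a preimage.
Hence g is surjective.
Since g is surjective, we find g⁻¹(25): we need 11x ≡ 25 − 6 ≡ 19 (mod 42). Using 11⁻¹ = 23: x ≡ 23·19 = 437 = 10·42 + 17, so x = 17.
Check: g(17) = 11·17 + 6 = 193 = 4·42 + 25 ≡ 25 (mod 42).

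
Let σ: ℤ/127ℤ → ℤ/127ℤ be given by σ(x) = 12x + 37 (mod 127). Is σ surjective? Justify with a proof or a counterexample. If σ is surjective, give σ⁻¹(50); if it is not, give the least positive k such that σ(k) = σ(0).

Since gcd(12, 127) = 1, 12 is invertible modulo 127. Euclid's algorithm: 127 = 10·12 + 7, 12 = 1·7 + 5, 7 = 1·5 + 2, 5 = 2·2 + 1; back-substituting gives 1 = 53·12 − 5·127, so 12⁻¹ ≡ 53 (mod 127).
Then y ↦ 53(y − 37) is a two-sided inverse to σ, so every y ∈ ℤ/127ℤ has a preimage.
Hence σ is surjective.
Since σ is surjective, we compute σ⁻¹(50): solve 12x + 37 ≡ 50 (mod 127), i.e. 12x ≡ 13 (mod 127).
Multiplying by 12⁻¹ = 53 gives x ≡ 53·13 = 689 = 5·127 + 54 ≡ 54 (mod 127).
Check: σ(54) = 12·54 + 37 = 685 = 5·127 + 50 ≡ 50 (mod 127).

54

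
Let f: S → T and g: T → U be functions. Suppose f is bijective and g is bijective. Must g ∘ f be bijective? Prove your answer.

Injectivity: if g(f(x_1)) = g(f(x_2)) then f(x_1) = f(x_2) (g injective) so x_1 = x_2 (f injective).
Surjectivity: for c ∈ U pick b with g(b) = c, then a with f(a) = b; then (g ∘ f)(a) = c.
Thus g ∘ f is bijective.

bijective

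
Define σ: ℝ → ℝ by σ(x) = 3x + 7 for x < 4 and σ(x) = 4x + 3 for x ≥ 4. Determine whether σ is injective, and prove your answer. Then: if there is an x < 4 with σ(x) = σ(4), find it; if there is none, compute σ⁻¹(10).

1

Both pieces are strictly increasing (slopes 3 and 4), so each is injective on its own interval.
The left piece maps (−∞, 4) onto (−∞, 19); the right piece maps [4, ∞) onto [19, ∞).
These images are disjoint, so no value is attained by both pieces. Thus σ is injective.
Because the two images are disjoint, no x < 4 has σ(x) = σ(4), so we compute σ⁻¹(10): 10 lies in (−∞, 19), so solve 3x + 7 = 10: x = (10 − 7)/3 = 1.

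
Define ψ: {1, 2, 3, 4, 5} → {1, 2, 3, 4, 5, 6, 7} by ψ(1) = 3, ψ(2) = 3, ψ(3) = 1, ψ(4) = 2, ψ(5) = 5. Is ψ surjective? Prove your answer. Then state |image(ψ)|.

No element maps to 4, so ψ is not surjective.
The image of ψ is {1, 2, 3, 5}, which has 4 elements.

4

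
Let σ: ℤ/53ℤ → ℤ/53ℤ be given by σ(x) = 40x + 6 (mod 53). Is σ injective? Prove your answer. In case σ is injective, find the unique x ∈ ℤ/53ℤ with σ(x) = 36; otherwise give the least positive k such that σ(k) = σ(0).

If σ(s) = σ(t), then 40s ≡ 40t (mod 53). Because gcd(40, 53) = 1, we may cancel 40 to get s ≡ t (mod 53).
Therefore σ is injective.
We now compute 40⁻¹ mod 53 explicitly. Euclid's algorithm: 53 = 1·40 + 13, 40 = 3·13 + 1; back-substituting gives 1 = 4·40 − 3·53, so 40⁻¹ ≡ 4 (mod 53).
Since σ is injective, we find σ⁻¹(36): we need 40x ≡ 36 − 6 ≡ 30 (mod 53). Using 40⁻¹ = 4: x ≡ 4·30 = 120 = 2·53 + 14, so x = 14.
Check: σ(14) = 40·14 + 6 = 566 = 10·53 + 36 ≡ 36 (mod 53).

14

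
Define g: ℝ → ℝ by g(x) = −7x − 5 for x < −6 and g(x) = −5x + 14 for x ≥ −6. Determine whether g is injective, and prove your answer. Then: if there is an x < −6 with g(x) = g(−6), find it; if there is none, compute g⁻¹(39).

-7

Both pieces are strictly decreasing (slopes −7 and −5), so each is injective on its own interval.
The left piece maps (−∞, −6) onto (37, ∞); the right piece maps [−6, ∞) onto (−∞, 44].
These images overlap. In particular g(−6) = 44 (right piece), and solving −7x − 5 = 44 on the left piece gives x = −7 < −6.
So g(−7) = g(−6) with −7 ≠ −6, and g is not injective. This x = −7 is the requested value below −6.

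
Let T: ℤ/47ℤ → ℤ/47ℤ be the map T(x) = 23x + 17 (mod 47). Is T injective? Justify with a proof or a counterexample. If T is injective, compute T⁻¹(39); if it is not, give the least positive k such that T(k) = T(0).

3

If T(x_1) = T(x_2), then 23x_1 ≡ 23x_2 (mod 47). Because gcd(23, 47) = 1, we may cancel 23 to get x_1 ≡ x_2 (mod 47).
Therefore T is injective.
We now compute 23⁻¹ mod 47 explicitly. Euclid's algorithm: 47 = 2·23 + 1; back-substituting gives 1 = 45·23 − 22·47, so 23⁻¹ ≡ 45 (mod 47).
Since T is injective, we compute T⁻¹(39): solve 23x + 17 ≡ 39 (mod 47), i.e. 23x ≡ 22 (mod 47).
Multiplying by 23⁻¹ = 45 gives x ≡ 45·22 = 990 = 21·47 + 3 ≡ 3 (mod 47).
Check: T(3) = 23·3 + 17 = 86 = 1·47 + 39 ≡ 39 (mod 47).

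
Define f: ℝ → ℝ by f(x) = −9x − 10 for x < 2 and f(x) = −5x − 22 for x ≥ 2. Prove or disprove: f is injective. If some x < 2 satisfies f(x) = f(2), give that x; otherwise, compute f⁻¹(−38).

16/5

Both pieces are strictly decreasing (slopes −9 and −5), so each is injective on its own interval.
The left piece maps (−∞, 2) onto (−28, ∞); the right piece maps [2, ∞) onto (−∞, −32].
These images are disjoint, so no value is attained by both pieces. Thus f is injective.
Because the two images are disjoint, no x < 2 has f(x) = f(2), so we compute f⁻¹(−38): −38 lies in (−∞, −32], so solve −5x − 22 = −38: x = (−38 + 22)/(−5) = 16/5.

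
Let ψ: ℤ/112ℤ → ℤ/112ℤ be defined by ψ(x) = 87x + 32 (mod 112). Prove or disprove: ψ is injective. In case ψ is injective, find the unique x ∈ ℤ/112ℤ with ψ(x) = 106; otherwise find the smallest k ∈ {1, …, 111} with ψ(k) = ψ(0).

6

If ψ(s) = ψ(t), then 87s ≡ 87t (mod 112). Because gcd(87, 112) = 1, we may cancel 87 to get s ≡ t (mod 112).
Hence ψ is injective.
We now compute 87⁻¹ mod 112 explicitly. Euclid's algorithm: 112 = 1·87 + 25, 87 = 3·25 + 12, 25 = 2·12 + 1; back-substituting gives 1 = 103·87 − 80·112, so 87⁻¹ ≡ 103 (mod 112).
Since ψ is injective, we compute ψ⁻¹(106): solve 87x + 32 ≡ 106 (mod 112), i.e. 87x ≡ 74 (mod 112).
Multiplying by 87⁻¹ = 103 gives x ≡ 103·74 = 7622 = 68·112 + 6 ≡ 6 (mod 112).
Check: ψ(6) = 87·6 + 32 = 554 = 4·112 + 106 ≡ 106 (mod 112).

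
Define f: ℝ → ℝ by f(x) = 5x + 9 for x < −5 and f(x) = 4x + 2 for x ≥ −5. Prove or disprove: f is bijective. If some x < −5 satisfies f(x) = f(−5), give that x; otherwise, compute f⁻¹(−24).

Both pieces are strictly increasing (slopes 5 and 4), so each is injective on its own interval.
The left piece maps (−∞, −5) onto (−∞, −16); the right piece maps [−5, ∞) onto [−18, ∞).
These images overlap. In particular f(−5) = −18 (right piece), and solving 5x + 9 = −18 on the left piece gives x = −27/5 < −5.
So f(−27/5) = f(−5) with −27/5 ≠ −5, and f is not injective, hence not bijective. This x = −27/5 is the requested value below −5.

-27/5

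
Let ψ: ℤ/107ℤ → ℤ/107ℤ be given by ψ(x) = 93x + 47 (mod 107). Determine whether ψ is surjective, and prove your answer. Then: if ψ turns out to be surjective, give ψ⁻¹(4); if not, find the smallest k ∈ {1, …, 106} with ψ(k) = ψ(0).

Recall that surjectivity means every element of the codomain has a preimage under ψ.
Since gcd(93, 107) = 1, 93 is invertible modulo 107. Euclid's algorithm: 107 = 1·93 + 14, 93 = 6·14 + 9, 14 = 1·9 + 5, 9 = 1·5 + 4, 5 = 1·4 + 1; back-substituting gives 1 = 84·93 − 73·107, so 93⁻¹ ≡ 84 (mod 107).
For any y ∈ ℤ/107ℤ, x = 84(y − 47) mod 107 satisfies ψ(x) = 93·84(y − 47) + 47 ≡ y (since 93·84 ≡ 1 mod 107). So every y has a preimage.
Therefore ψ is surjective.
Since ψ is surjective, we compute ψ⁻¹(4): solve 93x + 47 ≡ 4 (mod 107), i.e. 93x ≡ 64 (mod 107).
Multiplying by 93⁻¹ = 84 gives x ≡ 84·64 = 5376 = 50·107 + 26 ≡ 26 (mod 107).
Check: ψ(26) = 93·26 + 47 = 2465 = 23·107 + 4 ≡ 4 (mod 107).

26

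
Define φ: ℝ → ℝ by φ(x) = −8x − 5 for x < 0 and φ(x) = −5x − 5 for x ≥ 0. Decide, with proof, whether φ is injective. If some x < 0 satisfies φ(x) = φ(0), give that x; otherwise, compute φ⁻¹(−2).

Both pieces are strictly decreasing (slopes −8 and −5), so each is injective on its own interval.
The left piece maps (−∞, 0) onto (−5, ∞); the right piece maps [0, ∞) onto (−∞, −5].
These images are disjoint, so no value is attained by both pieces. So φ is injective.
Because the two images are disjoint, no x < 0 has φ(x) = φ(0), so we compute φ⁻¹(−2): −2 lies in (−5, ∞), so solve −8x − 5 = −2: x = (−2 + 5)/(−8) = −3/8.

-3/8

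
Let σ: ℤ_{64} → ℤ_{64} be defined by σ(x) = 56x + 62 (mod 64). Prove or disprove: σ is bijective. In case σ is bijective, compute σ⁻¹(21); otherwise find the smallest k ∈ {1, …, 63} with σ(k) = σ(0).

By definition, injectivity means: for all a, b in the domain, σ(a) = σ(b) implies a = b.
We have gcd(56, 64) = 8 > 1. Taking a = 0 and b = 8: σ(0) = 62 and σ(8) = 56·8 + 62 = 510 ≡ 62 (mod 64).
So σ(0) = σ(8) while 0 ≠ 8, hence σ is not injective, hence not bijective.
Since σ is not bijective, we find the least positive k with σ(k) = σ(0): this means 56k ≡ 0 (mod 64), i.e. 64 ∣ 56k. Since gcd(56, 64) = 8, dividing through by 8 this holds exactly when 8 ∣ 7k, and as gcd(7, 8) = 1, exactly when 8 ∣ k.
The smallest positive such k is 8.

8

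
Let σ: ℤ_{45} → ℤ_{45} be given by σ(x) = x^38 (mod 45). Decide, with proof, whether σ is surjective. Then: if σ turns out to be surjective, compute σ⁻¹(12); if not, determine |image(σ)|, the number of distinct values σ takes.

12

σ(2): Repeated squaring mod 45: 2^1 ≡ 2, 2^2 ≡ 2² = 4, 2^4 ≡ 4² = 16, 2^8 ≡ 16² = 256 ≡ 31, 2^16 ≡ 31² = 961 ≡ 16, 2^32 ≡ 16² = 256 ≡ 31. Since 38 = 32 + 4 + 2, 2^38 ≡ 31·16·4: 31·16 = 496 ≡ 1, then 1·4 = 4. So 2^38 ≡ 4 (mod 45).
σ(7): Repeated squaring mod 45: 7^1 ≡ 7, 7^2 ≡ 7² = 49 ≡ 4, 7^4 ≡ 4² = 16, 7^8 ≡ 16² = 256 ≡ 31, 7^16 ≡ 31² = 961 ≡ 16, 7^32 ≡ 16² = 256 ≡ 31. Since 38 = 32 + 4 + 2, 7^38 ≡ 31·16·4: 31·16 = 496 ≡ 1, then 1·4 = 4. So 7^38 ≡ 4 (mod 45).
So σ(2) = σ(7) = 4 while 2 ≠ 7, hence σ is not injective.
A non-injective map from the 45-element set ℤ_{45} to itself takes at most 44 distinct values, so it cannot be surjective. Thus σ is not surjective.
Since σ is not surjective, we determine |image(σ)|. Computing x^38 mod 45 for each x (by repeated squaring, reducing mod 45 at every step), the values σ(0), σ(1), …, σ(44) are: 0, 1, 4, 9, 16, 25, 36, 4, 19, 36, 10, 31, 9, 34, 16, 0, 31, 19, 9, 1, 40, 36, 34, 34, 36, 40, 1, 9, 19, 31, 0, 16, 34, 9, 31, 10, 36, 19, 4, 36, 25, 16, 9, 4, 1.
The distinct values are {0, 1, 4, 9, 10, 16, 19, 25, 31, 34, 36, 40}; there are 12 of them.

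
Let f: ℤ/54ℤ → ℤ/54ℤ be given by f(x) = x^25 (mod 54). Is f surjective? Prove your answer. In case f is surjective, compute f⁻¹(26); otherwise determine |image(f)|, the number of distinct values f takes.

f(0) = 0^25 = 0.
f(6): Repeated squaring mod 54: 6^1 ≡ 6, 6^2 ≡ 6² = 36, 6^4 ≡ 36² = 1296 ≡ 0, 6^8 ≡ 0² = 0, 6^16 ≡ 0² = 0. Since 25 = 16 + 8 + 1, 6^25 ≡ 0·0·6: 0·0 = 0, then 0·6 = 0. So 6^25 ≡ 0 (mod 54).
So f(0) = f(6) = 0 while 0 ≠ 6, hence f is not injective.
A non-injective map from the 54-element set ℤ/54ℤ to itself takes at most 53 distinct values, so it cannot be surjective. Thus f is not surjective.
Since f is not surjective, we determine |image(f)|. Computing x^25 mod 54 for each x (by repeated squaring, reducing mod 54 at every step), the values f(0), f(1), …, f(53) are: 0, 1, 20, 27, 22, 41, 0, 43, 8, 27, 10, 29, 0, 31, 50, 27, 52, 17, 0, 19, 38, 27, 40, 5, 0, 7, 26, 27, 28, 47, 0, 49, 14, 27, 16, 35, 0, 37, 2, 27, 4, 23, 0, 25, 44, 27, 46, 11, 0, 13, 32, 27, 34, 53.
The distinct values are {0, 1, 2, 4, 5, 7, 8, 10, 11, 13, 14, 16, 17, 19, 20, 22, 23, 25, 26, 27, 28, 29, 31, 32, 34, 35, 37, 38, 40, 41, 43, 44, 46, 47, 49, 50, 52, 53}; there are 38 of them.

38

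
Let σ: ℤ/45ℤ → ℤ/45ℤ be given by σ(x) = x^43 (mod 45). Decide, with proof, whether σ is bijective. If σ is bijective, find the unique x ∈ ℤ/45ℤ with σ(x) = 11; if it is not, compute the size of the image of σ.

35

σ(0) = 0^43 = 0.
σ(15): Repeated squaring mod 45: 15^1 ≡ 15, 15^2 ≡ 15² = 225 ≡ 0, 15^4 ≡ 0² = 0, 15^8 ≡ 0² = 0, 15^16 ≡ 0² = 0, 15^32 ≡ 0² = 0. Since 43 = 32 + 8 + 2 + 1, 15^43 ≡ 0·0·0·15: 0·0 = 0, then 0·0 = 0, then 0·15 = 0. So 15^43 ≡ 0 (mod 45).
So σ(0) = σ(15) = 0 while 0 ≠ 15, therefore σ is not injective, hence not bijective.
Since σ is not bijective, we determine |image(σ)|. Computing x^43 mod 45 for each x (by repeated squaring, reducing mod 45 at every step), the values σ(0), σ(1), …, σ(44) are: 0, 1, 38, 27, 4, 5, 36, 43, 17, 9, 10, 11, 18, 22, 14, 0, 16, 8, 27, 19, 20, 36, 13, 32, 9, 25, 26, 18, 37, 29, 0, 31, 23, 27, 34, 35, 36, 28, 2, 9, 40, 41, 18, 7, 44.
The distinct values are {0, 1, 2, 4, 5, 7, 8, 9, 10, 11, 13, 14, 16, 17, 18, 19, 20, 22, 23, 25, 26, 27, 28, 29, 31, 32, 34, 35, 36, 37, 38, 40, 41, 43, 44}; there are 35 of them.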